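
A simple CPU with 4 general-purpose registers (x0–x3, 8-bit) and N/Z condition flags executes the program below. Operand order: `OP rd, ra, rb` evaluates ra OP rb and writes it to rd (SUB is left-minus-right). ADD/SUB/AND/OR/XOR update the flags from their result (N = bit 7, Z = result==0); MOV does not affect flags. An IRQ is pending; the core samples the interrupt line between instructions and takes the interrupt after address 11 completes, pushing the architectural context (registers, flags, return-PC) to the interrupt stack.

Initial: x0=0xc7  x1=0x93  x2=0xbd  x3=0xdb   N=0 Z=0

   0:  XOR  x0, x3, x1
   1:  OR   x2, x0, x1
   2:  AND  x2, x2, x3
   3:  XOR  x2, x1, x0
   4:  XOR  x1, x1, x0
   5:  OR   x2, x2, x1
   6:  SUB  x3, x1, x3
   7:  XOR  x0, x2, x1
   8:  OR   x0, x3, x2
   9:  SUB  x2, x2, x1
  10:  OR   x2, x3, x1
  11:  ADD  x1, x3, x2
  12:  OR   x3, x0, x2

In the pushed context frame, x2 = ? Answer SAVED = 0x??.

after  0: x0=0x48 x1=0x93 x2=0xbd x3=0xdb  N=0 Z=0
after  1: x0=0x48 x1=0x93 x2=0xdb x3=0xdb  N=1 Z=0
after  2: x0=0x48 x1=0x93 x2=0xdb x3=0xdb  N=1 Z=0
after  3: x0=0x48 x1=0x93 x2=0xdb x3=0xdb  N=1 Z=0
after  4: x0=0x48 x1=0xdb x2=0xdb x3=0xdb  N=1 Z=0
after  5: x0=0x48 x1=0xdb x2=0xdb x3=0xdb  N=1 Z=0
after  6: x0=0x48 x1=0xdb x2=0xdb x3=0x00  N=0 Z=1
after  7: x0=0x00 x1=0xdb x2=0xdb x3=0x00  N=0 Z=1
after  8: x0=0xdb x1=0xdb x2=0xdb x3=0x00  N=1 Z=0
after  9: x0=0xdb x1=0xdb x2=0x00 x3=0x00  N=0 Z=1
after 10: x0=0xdb x1=0xdb x2=0xdb x3=0x00  N=1 Z=0
after 11: x0=0xdb x1=0xdb x2=0xdb x3=0x00  N=1 Z=0
-- IRQ taken; context saved, return-PC = 12 --

SAVED = 0xdb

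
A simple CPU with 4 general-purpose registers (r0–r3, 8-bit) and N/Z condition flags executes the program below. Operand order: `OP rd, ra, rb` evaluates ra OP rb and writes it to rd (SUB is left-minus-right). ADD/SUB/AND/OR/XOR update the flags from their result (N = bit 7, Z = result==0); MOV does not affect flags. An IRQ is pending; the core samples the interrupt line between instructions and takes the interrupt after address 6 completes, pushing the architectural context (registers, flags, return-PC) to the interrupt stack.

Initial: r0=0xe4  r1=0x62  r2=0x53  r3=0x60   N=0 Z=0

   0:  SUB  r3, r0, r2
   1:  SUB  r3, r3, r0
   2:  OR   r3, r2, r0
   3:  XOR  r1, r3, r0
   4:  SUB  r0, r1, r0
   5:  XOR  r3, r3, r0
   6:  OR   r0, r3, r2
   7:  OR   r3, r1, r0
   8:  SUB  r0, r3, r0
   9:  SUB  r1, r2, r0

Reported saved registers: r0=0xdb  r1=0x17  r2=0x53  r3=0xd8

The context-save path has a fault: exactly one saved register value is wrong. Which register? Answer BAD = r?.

after  0: r0=0xe4 r1=0x62 r2=0x53 r3=0x91  N=1 Z=0
after  1: r0=0xe4 r1=0x62 r2=0x53 r3=0xad  N=1 Z=0
after  2: r0=0xe4 r1=0x62 r2=0x53 r3=0xf7  N=1 Z=0
after  3: r0=0xe4 r1=0x13 r2=0x53 r3=0xf7  N=0 Z=0
after  4: r0=0x2f r1=0x13 r2=0x53 r3=0xf7  N=0 Z=0
after  5: r0=0x2f r1=0x13 r2=0x53 r3=0xd8  N=1 Z=0
after  6: r0=0xdb r1=0x13 r2=0x53 r3=0xd8  N=1 Z=0
-- IRQ taken; context saved, return-PC = 7 --
mismatch: r1: reported 0x17 vs actual 0x13

BAD = r1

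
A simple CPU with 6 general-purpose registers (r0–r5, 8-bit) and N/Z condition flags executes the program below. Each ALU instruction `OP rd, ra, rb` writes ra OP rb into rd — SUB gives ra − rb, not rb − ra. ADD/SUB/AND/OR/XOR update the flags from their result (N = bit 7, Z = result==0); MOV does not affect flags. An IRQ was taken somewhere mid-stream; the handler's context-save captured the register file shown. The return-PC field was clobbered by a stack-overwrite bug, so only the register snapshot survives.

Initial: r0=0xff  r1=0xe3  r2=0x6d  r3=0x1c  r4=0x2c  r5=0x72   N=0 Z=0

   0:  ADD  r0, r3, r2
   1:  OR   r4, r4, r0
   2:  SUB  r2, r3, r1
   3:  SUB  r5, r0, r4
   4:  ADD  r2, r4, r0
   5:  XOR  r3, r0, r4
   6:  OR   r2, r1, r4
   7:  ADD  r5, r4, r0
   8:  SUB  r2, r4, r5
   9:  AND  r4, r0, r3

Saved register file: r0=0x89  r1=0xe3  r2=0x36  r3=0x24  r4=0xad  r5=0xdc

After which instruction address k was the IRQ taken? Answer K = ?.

after  0: r0=0x89 r1=0xe3 r2=0x6d r3=0x1c r4=0x2c r5=0x72  N=1 Z=0
after  1: r0=0x89 r1=0xe3 r2=0x6d r3=0x1c r4=0xad r5=0x72  N=1 Z=0
after  2: r0=0x89 r1=0xe3 r2=0x39 r3=0x1c r4=0xad r5=0x72  N=0 Z=0
after  3: r0=0x89 r1=0xe3 r2=0x39 r3=0x1c r4=0xad r5=0xdc  N=1 Z=0
after  4: r0=0x89 r1=0xe3 r2=0x36 r3=0x1c r4=0xad r5=0xdc  N=0 Z=0
after  5: r0=0x89 r1=0xe3 r2=0x36 r3=0x24 r4=0xad r5=0xdc  N=0 Z=0
-- IRQ taken; context saved, return-PC = 6 --

K = 5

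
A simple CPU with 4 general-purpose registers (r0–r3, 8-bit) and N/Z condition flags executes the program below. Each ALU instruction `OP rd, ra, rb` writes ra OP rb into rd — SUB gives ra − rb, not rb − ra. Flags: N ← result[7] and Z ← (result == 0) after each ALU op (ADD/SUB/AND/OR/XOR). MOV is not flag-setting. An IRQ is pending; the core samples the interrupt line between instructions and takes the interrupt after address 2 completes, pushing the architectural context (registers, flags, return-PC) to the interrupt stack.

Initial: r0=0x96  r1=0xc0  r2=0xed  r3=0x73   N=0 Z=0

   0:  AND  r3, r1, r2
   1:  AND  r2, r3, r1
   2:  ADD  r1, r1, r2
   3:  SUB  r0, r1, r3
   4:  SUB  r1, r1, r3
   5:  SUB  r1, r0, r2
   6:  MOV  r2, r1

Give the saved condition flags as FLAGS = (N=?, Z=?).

after  0: r0=0x96 r1=0xc0 r2=0xed r3=0xc0  N=1 Z=0
after  1: r0=0x96 r1=0xc0 r2=0xc0 r3=0xc0  N=1 Z=0
after  2: r0=0x96 r1=0x80 r2=0xc0 r3=0xc0  N=1 Z=0
-- IRQ taken; context saved, return-PC = 3 --

FLAGS = (N=1, Z=0)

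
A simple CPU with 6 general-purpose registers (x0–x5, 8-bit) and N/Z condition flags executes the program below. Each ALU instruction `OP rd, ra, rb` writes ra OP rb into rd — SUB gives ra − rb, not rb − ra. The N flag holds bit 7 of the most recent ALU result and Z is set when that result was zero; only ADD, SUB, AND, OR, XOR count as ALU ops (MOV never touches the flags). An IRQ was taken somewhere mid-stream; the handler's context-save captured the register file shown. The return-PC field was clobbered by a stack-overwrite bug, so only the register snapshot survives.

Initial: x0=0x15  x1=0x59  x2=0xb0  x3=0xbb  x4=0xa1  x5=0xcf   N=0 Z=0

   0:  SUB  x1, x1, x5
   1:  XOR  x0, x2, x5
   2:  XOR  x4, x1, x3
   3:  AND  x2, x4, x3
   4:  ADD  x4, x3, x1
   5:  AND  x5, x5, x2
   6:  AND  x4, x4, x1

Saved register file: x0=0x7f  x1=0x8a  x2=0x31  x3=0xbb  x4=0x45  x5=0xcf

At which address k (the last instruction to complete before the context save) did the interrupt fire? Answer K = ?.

K = 4

after  0: x0=0x15 x1=0x8a x2=0xb0 x3=0xbb x4=0xa1 x5=0xcf  N=1 Z=0
after  1: x0=0x7f x1=0x8a x2=0xb0 x3=0xbb x4=0xa1 x5=0xcf  N=0 Z=0
after  2: x0=0x7f x1=0x8a x2=0xb0 x3=0xbb x4=0x31 x5=0xcf  N=0 Z=0
after  3: x0=0x7f x1=0x8a x2=0x31 x3=0xbb x4=0x31 x5=0xcf  N=0 Z=0
after  4: x0=0x7f x1=0x8a x2=0x31 x3=0xbb x4=0x45 x5=0xcf  N=0 Z=0
-- IRQ taken; context saved, return-PC = 5 --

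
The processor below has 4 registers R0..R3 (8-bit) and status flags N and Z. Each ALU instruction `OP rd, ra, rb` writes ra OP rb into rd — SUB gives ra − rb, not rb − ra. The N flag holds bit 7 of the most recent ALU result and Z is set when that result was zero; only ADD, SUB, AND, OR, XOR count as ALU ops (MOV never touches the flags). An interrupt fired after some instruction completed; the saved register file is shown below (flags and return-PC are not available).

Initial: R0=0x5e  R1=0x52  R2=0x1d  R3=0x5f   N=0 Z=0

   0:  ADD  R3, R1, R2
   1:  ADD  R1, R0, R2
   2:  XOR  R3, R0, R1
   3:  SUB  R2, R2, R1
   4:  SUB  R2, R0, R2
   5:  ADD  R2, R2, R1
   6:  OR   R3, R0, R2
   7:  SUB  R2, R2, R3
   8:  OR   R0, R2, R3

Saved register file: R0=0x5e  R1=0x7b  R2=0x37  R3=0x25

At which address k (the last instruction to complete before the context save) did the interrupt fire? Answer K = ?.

K = 5

after  0: R0=0x5e R1=0x52 R2=0x1d R3=0x6f  N=0 Z=0
after  1: R0=0x5e R1=0x7b R2=0x1d R3=0x6f  N=0 Z=0
after  2: R0=0x5e R1=0x7b R2=0x1d R3=0x25  N=0 Z=0
after  3: R0=0x5e R1=0x7b R2=0xa2 R3=0x25  N=1 Z=0
after  4: R0=0x5e R1=0x7b R2=0xbc R3=0x25  N=1 Z=0
after  5: R0=0x5e R1=0x7b R2=0x37 R3=0x25  N=0 Z=0
-- IRQ taken; context saved, return-PC = 6 --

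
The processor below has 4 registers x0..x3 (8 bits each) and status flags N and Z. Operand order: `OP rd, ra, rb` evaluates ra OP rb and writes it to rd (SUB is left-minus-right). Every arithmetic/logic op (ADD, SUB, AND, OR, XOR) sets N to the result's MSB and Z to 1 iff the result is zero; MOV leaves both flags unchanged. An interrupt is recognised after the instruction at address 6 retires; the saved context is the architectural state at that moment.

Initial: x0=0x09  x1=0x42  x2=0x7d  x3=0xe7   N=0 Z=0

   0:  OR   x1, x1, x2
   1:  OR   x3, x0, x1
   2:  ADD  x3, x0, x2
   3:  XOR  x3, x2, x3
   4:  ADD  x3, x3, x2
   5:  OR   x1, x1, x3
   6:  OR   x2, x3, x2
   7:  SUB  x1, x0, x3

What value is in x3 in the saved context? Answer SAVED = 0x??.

after  0: x0=0x09 x1=0x7f x2=0x7d x3=0xe7  N=0 Z=0
after  1: x0=0x09 x1=0x7f x2=0x7d x3=0x7f  N=0 Z=0
after  2: x0=0x09 x1=0x7f x2=0x7d x3=0x86  N=1 Z=0
after  3: x0=0x09 x1=0x7f x2=0x7d x3=0xfb  N=1 Z=0
after  4: x0=0x09 x1=0x7f x2=0x7d x3=0x78  N=0 Z=0
after  5: x0=0x09 x1=0x7f x2=0x7d x3=0x78  N=0 Z=0
after  6: x0=0x09 x1=0x7f x2=0x7d x3=0x78  N=0 Z=0
-- IRQ taken; context saved, return-PC = 7 --

SAVED = 0x78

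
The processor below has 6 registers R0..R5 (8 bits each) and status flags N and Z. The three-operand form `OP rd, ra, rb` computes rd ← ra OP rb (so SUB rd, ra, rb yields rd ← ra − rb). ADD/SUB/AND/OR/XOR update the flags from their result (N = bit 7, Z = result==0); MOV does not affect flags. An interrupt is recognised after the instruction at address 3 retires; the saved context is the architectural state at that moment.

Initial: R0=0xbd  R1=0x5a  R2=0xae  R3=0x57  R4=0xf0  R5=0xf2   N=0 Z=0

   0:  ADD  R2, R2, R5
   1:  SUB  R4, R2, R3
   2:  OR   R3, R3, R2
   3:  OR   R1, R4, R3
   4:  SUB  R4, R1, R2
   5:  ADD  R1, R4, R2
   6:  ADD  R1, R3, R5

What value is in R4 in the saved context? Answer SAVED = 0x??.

SAVED = 0x49

after  0: R0=0xbd R1=0x5a R2=0xa0 R3=0x57 R4=0xf0 R5=0xf2  N=1 Z=0
after  1: R0=0xbd R1=0x5a R2=0xa0 R3=0x57 R4=0x49 R5=0xf2  N=0 Z=0
after  2: R0=0xbd R1=0x5a R2=0xa0 R3=0xf7 R4=0x49 R5=0xf2  N=1 Z=0
after  3: R0=0xbd R1=0xff R2=0xa0 R3=0xf7 R4=0x49 R5=0xf2  N=1 Z=0
-- IRQ taken; context saved, return-PC = 4 --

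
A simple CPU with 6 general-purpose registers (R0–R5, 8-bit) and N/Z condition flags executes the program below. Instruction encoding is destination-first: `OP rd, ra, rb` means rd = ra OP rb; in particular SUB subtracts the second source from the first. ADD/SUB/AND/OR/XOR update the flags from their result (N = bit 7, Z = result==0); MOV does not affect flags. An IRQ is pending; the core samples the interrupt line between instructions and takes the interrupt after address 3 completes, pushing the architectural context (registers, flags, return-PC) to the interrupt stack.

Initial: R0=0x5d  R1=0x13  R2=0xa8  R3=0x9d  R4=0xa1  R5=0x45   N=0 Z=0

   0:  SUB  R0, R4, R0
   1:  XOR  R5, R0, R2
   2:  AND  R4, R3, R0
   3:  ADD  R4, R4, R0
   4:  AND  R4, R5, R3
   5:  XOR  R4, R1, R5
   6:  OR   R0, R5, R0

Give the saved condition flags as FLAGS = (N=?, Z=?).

FLAGS = (N=0, Z=0)

after  0: R0=0x44 R1=0x13 R2=0xa8 R3=0x9d R4=0xa1 R5=0x45  N=0 Z=0
after  1: R0=0x44 R1=0x13 R2=0xa8 R3=0x9d R4=0xa1 R5=0xec  N=1 Z=0
after  2: R0=0x44 R1=0x13 R2=0xa8 R3=0x9d R4=0x04 R5=0xec  N=0 Z=0
after  3: R0=0x44 R1=0x13 R2=0xa8 R3=0x9d R4=0x48 R5=0xec  N=0 Z=0
-- IRQ taken; context saved, return-PC = 4 --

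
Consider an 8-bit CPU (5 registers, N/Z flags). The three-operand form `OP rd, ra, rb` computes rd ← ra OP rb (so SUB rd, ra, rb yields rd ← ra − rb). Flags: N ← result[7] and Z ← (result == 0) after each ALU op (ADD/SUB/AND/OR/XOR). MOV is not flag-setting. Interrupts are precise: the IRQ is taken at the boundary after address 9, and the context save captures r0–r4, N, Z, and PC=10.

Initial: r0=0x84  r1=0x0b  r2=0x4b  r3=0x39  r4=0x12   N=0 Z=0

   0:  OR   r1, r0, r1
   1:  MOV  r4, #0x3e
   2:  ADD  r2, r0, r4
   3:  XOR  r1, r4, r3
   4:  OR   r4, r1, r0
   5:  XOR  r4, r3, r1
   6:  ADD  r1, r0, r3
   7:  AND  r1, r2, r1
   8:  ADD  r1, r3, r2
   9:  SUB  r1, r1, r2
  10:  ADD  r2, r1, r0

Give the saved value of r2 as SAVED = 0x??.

after  0: r0=0x84 r1=0x8f r2=0x4b r3=0x39 r4=0x12  N=1 Z=0
after  1: r0=0x84 r1=0x8f r2=0x4b r3=0x39 r4=0x3e  N=1 Z=0
after  2: r0=0x84 r1=0x8f r2=0xc2 r3=0x39 r4=0x3e  N=1 Z=0
after  3: r0=0x84 r1=0x07 r2=0xc2 r3=0x39 r4=0x3e  N=0 Z=0
after  4: r0=0x84 r1=0x07 r2=0xc2 r3=0x39 r4=0x87  N=1 Z=0
after  5: r0=0x84 r1=0x07 r2=0xc2 r3=0x39 r4=0x3e  N=0 Z=0
after  6: r0=0x84 r1=0xbd r2=0xc2 r3=0x39 r4=0x3e  N=1 Z=0
after  7: r0=0x84 r1=0x80 r2=0xc2 r3=0x39 r4=0x3e  N=1 Z=0
after  8: r0=0x84 r1=0xfb r2=0xc2 r3=0x39 r4=0x3e  N=1 Z=0
after  9: r0=0x84 r1=0x39 r2=0xc2 r3=0x39 r4=0x3e  N=0 Z=0
-- IRQ taken; context saved, return-PC = 10 --

SAVED = 0xc2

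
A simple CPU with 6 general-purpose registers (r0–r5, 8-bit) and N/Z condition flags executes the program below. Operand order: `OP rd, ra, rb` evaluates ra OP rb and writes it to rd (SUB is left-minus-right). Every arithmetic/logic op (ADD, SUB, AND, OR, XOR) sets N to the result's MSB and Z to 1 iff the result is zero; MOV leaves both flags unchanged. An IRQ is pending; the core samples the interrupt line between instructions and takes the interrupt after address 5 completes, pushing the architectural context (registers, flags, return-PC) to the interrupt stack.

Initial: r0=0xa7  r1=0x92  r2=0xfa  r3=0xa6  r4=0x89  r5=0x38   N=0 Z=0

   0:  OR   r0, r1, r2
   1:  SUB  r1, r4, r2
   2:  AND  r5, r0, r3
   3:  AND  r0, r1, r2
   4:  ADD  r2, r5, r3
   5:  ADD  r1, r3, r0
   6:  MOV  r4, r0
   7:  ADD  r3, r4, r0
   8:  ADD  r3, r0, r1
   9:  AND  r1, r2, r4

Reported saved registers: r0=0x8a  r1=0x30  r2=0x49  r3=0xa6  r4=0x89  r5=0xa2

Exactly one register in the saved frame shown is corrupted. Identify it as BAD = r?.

after  0: r0=0xfa r1=0x92 r2=0xfa r3=0xa6 r4=0x89 r5=0x38  N=1 Z=0
after  1: r0=0xfa r1=0x8f r2=0xfa r3=0xa6 r4=0x89 r5=0x38  N=1 Z=0
after  2: r0=0xfa r1=0x8f r2=0xfa r3=0xa6 r4=0x89 r5=0xa2  N=1 Z=0
after  3: r0=0x8a r1=0x8f r2=0xfa r3=0xa6 r4=0x89 r5=0xa2  N=1 Z=0
after  4: r0=0x8a r1=0x8f r2=0x48 r3=0xa6 r4=0x89 r5=0xa2  N=0 Z=0
after  5: r0=0x8a r1=0x30 r2=0x48 r3=0xa6 r4=0x89 r5=0xa2  N=0 Z=0
-- IRQ taken; context saved, return-PC = 6 --
mismatch: r2: reported 0x49 vs actual 0x48

BAD = r2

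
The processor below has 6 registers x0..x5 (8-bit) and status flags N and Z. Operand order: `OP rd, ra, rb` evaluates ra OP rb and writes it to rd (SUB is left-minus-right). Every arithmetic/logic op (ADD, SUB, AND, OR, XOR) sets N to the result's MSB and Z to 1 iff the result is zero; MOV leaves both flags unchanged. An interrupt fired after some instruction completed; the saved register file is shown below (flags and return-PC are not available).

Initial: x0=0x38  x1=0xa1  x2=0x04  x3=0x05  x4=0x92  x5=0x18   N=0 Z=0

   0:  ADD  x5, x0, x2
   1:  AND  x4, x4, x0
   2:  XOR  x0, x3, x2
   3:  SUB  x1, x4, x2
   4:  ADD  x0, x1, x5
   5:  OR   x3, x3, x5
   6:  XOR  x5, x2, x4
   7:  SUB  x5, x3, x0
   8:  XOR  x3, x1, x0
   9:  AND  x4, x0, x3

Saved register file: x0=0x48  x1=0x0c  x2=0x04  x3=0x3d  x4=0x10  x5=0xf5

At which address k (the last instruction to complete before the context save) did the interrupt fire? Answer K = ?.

K = 7

after  0: x0=0x38 x1=0xa1 x2=0x04 x3=0x05 x4=0x92 x5=0x3c  N=0 Z=0
after  1: x0=0x38 x1=0xa1 x2=0x04 x3=0x05 x4=0x10 x5=0x3c  N=0 Z=0
after  2: x0=0x01 x1=0xa1 x2=0x04 x3=0x05 x4=0x10 x5=0x3c  N=0 Z=0
after  3: x0=0x01 x1=0x0c x2=0x04 x3=0x05 x4=0x10 x5=0x3c  N=0 Z=0
after  4: x0=0x48 x1=0x0c x2=0x04 x3=0x05 x4=0x10 x5=0x3c  N=0 Z=0
after  5: x0=0x48 x1=0x0c x2=0x04 x3=0x3d x4=0x10 x5=0x3c  N=0 Z=0
after  6: x0=0x48 x1=0x0c x2=0x04 x3=0x3d x4=0x10 x5=0x14  N=0 Z=0
after  7: x0=0x48 x1=0x0c x2=0x04 x3=0x3d x4=0x10 x5=0xf5  N=1 Z=0
-- IRQ taken; context saved, return-PC = 8 --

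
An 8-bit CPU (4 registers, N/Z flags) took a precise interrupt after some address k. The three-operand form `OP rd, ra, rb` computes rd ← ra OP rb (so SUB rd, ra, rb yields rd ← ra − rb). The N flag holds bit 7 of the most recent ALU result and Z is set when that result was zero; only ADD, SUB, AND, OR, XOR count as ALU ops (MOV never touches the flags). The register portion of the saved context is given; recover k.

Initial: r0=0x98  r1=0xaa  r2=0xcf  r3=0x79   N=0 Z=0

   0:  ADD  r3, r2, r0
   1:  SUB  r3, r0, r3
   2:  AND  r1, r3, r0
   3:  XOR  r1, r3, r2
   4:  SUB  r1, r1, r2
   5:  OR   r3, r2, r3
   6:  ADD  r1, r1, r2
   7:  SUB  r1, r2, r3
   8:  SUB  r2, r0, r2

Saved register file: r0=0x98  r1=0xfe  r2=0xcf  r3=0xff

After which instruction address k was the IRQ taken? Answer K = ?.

K = 6

after  0: r0=0x98 r1=0xaa r2=0xcf r3=0x67  N=0 Z=0
after  1: r0=0x98 r1=0xaa r2=0xcf r3=0x31  N=0 Z=0
after  2: r0=0x98 r1=0x10 r2=0xcf r3=0x31  N=0 Z=0
after  3: r0=0x98 r1=0xfe r2=0xcf r3=0x31  N=1 Z=0
after  4: r0=0x98 r1=0x2f r2=0xcf r3=0x31  N=0 Z=0
after  5: r0=0x98 r1=0x2f r2=0xcf r3=0xff  N=1 Z=0
after  6: r0=0x98 r1=0xfe r2=0xcf r3=0xff  N=1 Z=0
-- IRQ taken; context saved, return-PC = 7 --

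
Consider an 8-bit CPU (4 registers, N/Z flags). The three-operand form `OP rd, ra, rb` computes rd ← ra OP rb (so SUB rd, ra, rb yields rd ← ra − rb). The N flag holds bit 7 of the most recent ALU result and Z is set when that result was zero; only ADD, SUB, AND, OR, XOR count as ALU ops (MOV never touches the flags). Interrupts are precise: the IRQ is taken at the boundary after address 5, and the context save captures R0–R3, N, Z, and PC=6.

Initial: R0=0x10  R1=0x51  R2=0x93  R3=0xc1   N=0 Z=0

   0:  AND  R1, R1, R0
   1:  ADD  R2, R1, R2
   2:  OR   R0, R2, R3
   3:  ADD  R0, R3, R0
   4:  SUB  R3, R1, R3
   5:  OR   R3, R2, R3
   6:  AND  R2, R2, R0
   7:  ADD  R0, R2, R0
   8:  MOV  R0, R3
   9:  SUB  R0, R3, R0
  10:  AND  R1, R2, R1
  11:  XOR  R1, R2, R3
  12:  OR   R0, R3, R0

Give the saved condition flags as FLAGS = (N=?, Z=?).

FLAGS = (N=1, Z=0)

after  0: R0=0x10 R1=0x10 R2=0x93 R3=0xc1  N=0 Z=0
after  1: R0=0x10 R1=0x10 R2=0xa3 R3=0xc1  N=1 Z=0
after  2: R0=0xe3 R1=0x10 R2=0xa3 R3=0xc1  N=1 Z=0
after  3: R0=0xa4 R1=0x10 R2=0xa3 R3=0xc1  N=1 Z=0
after  4: R0=0xa4 R1=0x10 R2=0xa3 R3=0x4f  N=0 Z=0
after  5: R0=0xa4 R1=0x10 R2=0xa3 R3=0xef  N=1 Z=0
-- IRQ taken; context saved, return-PC = 6 --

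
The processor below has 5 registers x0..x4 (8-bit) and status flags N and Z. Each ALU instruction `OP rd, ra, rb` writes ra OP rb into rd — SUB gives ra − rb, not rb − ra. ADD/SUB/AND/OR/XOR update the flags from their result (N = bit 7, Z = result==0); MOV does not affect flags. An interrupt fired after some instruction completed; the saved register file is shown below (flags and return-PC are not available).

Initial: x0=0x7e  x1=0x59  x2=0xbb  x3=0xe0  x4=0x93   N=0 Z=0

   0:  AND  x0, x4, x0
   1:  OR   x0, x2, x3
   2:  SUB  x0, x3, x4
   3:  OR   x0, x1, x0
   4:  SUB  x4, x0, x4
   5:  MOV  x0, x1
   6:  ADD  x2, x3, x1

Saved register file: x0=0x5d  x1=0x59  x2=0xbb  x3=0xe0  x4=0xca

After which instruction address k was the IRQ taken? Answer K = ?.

K = 4

after  0: x0=0x12 x1=0x59 x2=0xbb x3=0xe0 x4=0x93  N=0 Z=0
after  1: x0=0xfb x1=0x59 x2=0xbb x3=0xe0 x4=0x93  N=1 Z=0
after  2: x0=0x4d x1=0x59 x2=0xbb x3=0xe0 x4=0x93  N=0 Z=0
after  3: x0=0x5d x1=0x59 x2=0xbb x3=0xe0 x4=0x93  N=0 Z=0
after  4: x0=0x5d x1=0x59 x2=0xbb x3=0xe0 x4=0xca  N=1 Z=0
-- IRQ taken; context saved, return-PC = 5 --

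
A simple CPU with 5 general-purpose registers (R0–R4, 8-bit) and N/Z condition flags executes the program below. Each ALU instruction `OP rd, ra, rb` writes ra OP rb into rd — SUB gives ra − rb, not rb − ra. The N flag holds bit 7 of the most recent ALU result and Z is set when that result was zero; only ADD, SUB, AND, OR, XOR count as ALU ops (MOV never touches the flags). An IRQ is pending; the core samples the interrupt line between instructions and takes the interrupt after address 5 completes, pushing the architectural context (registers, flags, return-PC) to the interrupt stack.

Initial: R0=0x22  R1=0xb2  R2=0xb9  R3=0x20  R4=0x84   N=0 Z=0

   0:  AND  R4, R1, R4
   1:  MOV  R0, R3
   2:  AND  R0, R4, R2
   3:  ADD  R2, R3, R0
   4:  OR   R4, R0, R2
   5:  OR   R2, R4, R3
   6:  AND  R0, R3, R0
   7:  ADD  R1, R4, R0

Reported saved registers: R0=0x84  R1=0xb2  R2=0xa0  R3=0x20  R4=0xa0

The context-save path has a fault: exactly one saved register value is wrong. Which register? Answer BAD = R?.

after  0: R0=0x22 R1=0xb2 R2=0xb9 R3=0x20 R4=0x80  N=1 Z=0
after  1: R0=0x20 R1=0xb2 R2=0xb9 R3=0x20 R4=0x80  N=1 Z=0
after  2: R0=0x80 R1=0xb2 R2=0xb9 R3=0x20 R4=0x80  N=1 Z=0
after  3: R0=0x80 R1=0xb2 R2=0xa0 R3=0x20 R4=0x80  N=1 Z=0
after  4: R0=0x80 R1=0xb2 R2=0xa0 R3=0x20 R4=0xa0  N=1 Z=0
after  5: R0=0x80 R1=0xb2 R2=0xa0 R3=0x20 R4=0xa0  N=1 Z=0
-- IRQ taken; context saved, return-PC = 6 --
mismatch: R0: reported 0x84 vs actual 0x80

BAD = R0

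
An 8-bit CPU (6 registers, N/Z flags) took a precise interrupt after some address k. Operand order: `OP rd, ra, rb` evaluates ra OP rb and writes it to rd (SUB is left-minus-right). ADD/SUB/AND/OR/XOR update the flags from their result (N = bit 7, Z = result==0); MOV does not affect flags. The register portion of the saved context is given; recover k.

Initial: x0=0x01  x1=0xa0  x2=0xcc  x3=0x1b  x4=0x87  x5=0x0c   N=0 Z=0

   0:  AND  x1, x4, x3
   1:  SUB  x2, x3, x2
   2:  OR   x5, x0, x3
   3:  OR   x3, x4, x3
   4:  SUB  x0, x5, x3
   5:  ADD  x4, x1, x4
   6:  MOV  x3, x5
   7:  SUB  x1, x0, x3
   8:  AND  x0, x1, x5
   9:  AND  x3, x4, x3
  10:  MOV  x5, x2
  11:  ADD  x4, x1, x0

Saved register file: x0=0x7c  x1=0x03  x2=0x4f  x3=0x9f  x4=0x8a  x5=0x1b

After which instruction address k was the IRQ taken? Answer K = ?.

K = 5

after  0: x0=0x01 x1=0x03 x2=0xcc x3=0x1b x4=0x87 x5=0x0c  N=0 Z=0
after  1: x0=0x01 x1=0x03 x2=0x4f x3=0x1b x4=0x87 x5=0x0c  N=0 Z=0
after  2: x0=0x01 x1=0x03 x2=0x4f x3=0x1b x4=0x87 x5=0x1b  N=0 Z=0
after  3: x0=0x01 x1=0x03 x2=0x4f x3=0x9f x4=0x87 x5=0x1b  N=1 Z=0
after  4: x0=0x7c x1=0x03 x2=0x4f x3=0x9f x4=0x87 x5=0x1b  N=0 Z=0
after  5: x0=0x7c x1=0x03 x2=0x4f x3=0x9f x4=0x8a x5=0x1b  N=1 Z=0
-- IRQ taken; context saved, return-PC = 6 --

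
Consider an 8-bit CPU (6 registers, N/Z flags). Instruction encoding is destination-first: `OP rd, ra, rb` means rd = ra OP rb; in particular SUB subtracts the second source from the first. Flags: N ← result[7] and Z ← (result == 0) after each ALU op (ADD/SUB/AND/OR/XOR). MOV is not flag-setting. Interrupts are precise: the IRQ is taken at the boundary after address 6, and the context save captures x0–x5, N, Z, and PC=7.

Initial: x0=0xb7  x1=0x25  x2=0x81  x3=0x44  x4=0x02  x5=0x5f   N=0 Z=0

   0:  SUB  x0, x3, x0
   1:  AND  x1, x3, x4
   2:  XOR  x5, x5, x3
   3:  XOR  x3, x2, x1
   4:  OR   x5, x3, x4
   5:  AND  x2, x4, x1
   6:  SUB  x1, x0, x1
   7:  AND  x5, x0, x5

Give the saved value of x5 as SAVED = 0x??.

SAVED = 0x83

after  0: x0=0x8d x1=0x25 x2=0x81 x3=0x44 x4=0x02 x5=0x5f  N=1 Z=0
after  1: x0=0x8d x1=0x00 x2=0x81 x3=0x44 x4=0x02 x5=0x5f  N=0 Z=1
after  2: x0=0x8d x1=0x00 x2=0x81 x3=0x44 x4=0x02 x5=0x1b  N=0 Z=0
after  3: x0=0x8d x1=0x00 x2=0x81 x3=0x81 x4=0x02 x5=0x1b  N=1 Z=0
after  4: x0=0x8d x1=0x00 x2=0x81 x3=0x81 x4=0x02 x5=0x83  N=1 Z=0
after  5: x0=0x8d x1=0x00 x2=0x00 x3=0x81 x4=0x02 x5=0x83  N=0 Z=1
after  6: x0=0x8d x1=0x8d x2=0x00 x3=0x81 x4=0x02 x5=0x83  N=1 Z=0
-- IRQ taken; context saved, return-PC = 7 --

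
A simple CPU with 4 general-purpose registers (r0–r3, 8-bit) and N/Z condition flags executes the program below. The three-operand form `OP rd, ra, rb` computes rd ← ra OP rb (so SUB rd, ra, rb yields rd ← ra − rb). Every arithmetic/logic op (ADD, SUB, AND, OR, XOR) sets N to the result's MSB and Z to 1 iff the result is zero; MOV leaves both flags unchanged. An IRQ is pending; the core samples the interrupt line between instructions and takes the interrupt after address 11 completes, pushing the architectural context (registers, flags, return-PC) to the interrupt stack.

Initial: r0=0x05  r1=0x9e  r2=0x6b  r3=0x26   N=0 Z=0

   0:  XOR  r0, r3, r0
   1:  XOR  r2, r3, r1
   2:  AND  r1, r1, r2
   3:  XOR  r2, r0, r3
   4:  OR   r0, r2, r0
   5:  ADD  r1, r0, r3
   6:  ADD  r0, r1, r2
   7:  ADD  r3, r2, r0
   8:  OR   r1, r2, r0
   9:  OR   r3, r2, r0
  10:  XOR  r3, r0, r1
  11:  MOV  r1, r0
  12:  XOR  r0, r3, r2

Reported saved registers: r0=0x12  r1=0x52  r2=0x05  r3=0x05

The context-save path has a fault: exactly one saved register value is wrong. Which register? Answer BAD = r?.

BAD = r0

after  0: r0=0x23 r1=0x9e r2=0x6b r3=0x26  N=0 Z=0
after  1: r0=0x23 r1=0x9e r2=0xb8 r3=0x26  N=1 Z=0
after  2: r0=0x23 r1=0x98 r2=0xb8 r3=0x26  N=1 Z=0
after  3: r0=0x23 r1=0x98 r2=0x05 r3=0x26  N=0 Z=0
after  4: r0=0x27 r1=0x98 r2=0x05 r3=0x26  N=0 Z=0
after  5: r0=0x27 r1=0x4d r2=0x05 r3=0x26  N=0 Z=0
after  6: r0=0x52 r1=0x4d r2=0x05 r3=0x26  N=0 Z=0
after  7: r0=0x52 r1=0x4d r2=0x05 r3=0x57  N=0 Z=0
after  8: r0=0x52 r1=0x57 r2=0x05 r3=0x57  N=0 Z=0
after  9: r0=0x52 r1=0x57 r2=0x05 r3=0x57  N=0 Z=0
after 10: r0=0x52 r1=0x57 r2=0x05 r3=0x05  N=0 Z=0
after 11: r0=0x52 r1=0x52 r2=0x05 r3=0x05  N=0 Z=0
-- IRQ taken; context saved, return-PC = 12 --
mismatch: r0: reported 0x12 vs actual 0x52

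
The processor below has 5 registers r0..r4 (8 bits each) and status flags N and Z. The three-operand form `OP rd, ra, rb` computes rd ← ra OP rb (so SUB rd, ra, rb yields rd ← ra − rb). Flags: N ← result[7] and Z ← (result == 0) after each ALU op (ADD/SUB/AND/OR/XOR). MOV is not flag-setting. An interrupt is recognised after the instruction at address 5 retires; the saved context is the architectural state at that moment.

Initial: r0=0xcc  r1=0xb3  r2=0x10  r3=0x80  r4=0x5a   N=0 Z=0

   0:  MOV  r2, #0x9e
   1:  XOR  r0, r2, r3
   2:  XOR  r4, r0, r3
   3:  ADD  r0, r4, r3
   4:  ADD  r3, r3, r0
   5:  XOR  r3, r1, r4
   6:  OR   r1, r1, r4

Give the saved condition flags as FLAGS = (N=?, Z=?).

after  0: r0=0xcc r1=0xb3 r2=0x9e r3=0x80 r4=0x5a  N=0 Z=0
after  1: r0=0x1e r1=0xb3 r2=0x9e r3=0x80 r4=0x5a  N=0 Z=0
after  2: r0=0x1e r1=0xb3 r2=0x9e r3=0x80 r4=0x9e  N=1 Z=0
after  3: r0=0x1e r1=0xb3 r2=0x9e r3=0x80 r4=0x9e  N=0 Z=0
after  4: r0=0x1e r1=0xb3 r2=0x9e r3=0x9e r4=0x9e  N=1 Z=0
after  5: r0=0x1e r1=0xb3 r2=0x9e r3=0x2d r4=0x9e  N=0 Z=0
-- IRQ taken; context saved, return-PC = 6 --

FLAGS = (N=0, Z=0)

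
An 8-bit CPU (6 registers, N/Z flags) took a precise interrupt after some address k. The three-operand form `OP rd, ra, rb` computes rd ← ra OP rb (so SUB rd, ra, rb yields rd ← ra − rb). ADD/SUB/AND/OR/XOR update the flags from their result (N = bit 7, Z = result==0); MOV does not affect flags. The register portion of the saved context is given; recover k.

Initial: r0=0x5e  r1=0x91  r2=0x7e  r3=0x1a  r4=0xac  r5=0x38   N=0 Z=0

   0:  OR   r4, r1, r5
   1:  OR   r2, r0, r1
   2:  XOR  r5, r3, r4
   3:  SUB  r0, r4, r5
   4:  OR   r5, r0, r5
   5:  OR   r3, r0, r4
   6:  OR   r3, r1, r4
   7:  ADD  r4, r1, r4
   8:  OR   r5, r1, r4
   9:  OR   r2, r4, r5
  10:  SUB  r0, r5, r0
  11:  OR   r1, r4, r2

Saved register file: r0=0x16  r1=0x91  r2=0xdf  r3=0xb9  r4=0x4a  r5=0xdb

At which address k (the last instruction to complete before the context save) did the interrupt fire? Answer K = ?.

after  0: r0=0x5e r1=0x91 r2=0x7e r3=0x1a r4=0xb9 r5=0x38  N=1 Z=0
after  1: r0=0x5e r1=0x91 r2=0xdf r3=0x1a r4=0xb9 r5=0x38  N=1 Z=0
after  2: r0=0x5e r1=0x91 r2=0xdf r3=0x1a r4=0xb9 r5=0xa3  N=1 Z=0
after  3: r0=0x16 r1=0x91 r2=0xdf r3=0x1a r4=0xb9 r5=0xa3  N=0 Z=0
after  4: r0=0x16 r1=0x91 r2=0xdf r3=0x1a r4=0xb9 r5=0xb7  N=1 Z=0
after  5: r0=0x16 r1=0x91 r2=0xdf r3=0xbf r4=0xb9 r5=0xb7  N=1 Z=0
after  6: r0=0x16 r1=0x91 r2=0xdf r3=0xb9 r4=0xb9 r5=0xb7  N=1 Z=0
after  7: r0=0x16 r1=0x91 r2=0xdf r3=0xb9 r4=0x4a r5=0xb7  N=0 Z=0
after  8: r0=0x16 r1=0x91 r2=0xdf r3=0xb9 r4=0x4a r5=0xdb  N=1 Z=0
-- IRQ taken; context saved, return-PC = 9 --

K = 8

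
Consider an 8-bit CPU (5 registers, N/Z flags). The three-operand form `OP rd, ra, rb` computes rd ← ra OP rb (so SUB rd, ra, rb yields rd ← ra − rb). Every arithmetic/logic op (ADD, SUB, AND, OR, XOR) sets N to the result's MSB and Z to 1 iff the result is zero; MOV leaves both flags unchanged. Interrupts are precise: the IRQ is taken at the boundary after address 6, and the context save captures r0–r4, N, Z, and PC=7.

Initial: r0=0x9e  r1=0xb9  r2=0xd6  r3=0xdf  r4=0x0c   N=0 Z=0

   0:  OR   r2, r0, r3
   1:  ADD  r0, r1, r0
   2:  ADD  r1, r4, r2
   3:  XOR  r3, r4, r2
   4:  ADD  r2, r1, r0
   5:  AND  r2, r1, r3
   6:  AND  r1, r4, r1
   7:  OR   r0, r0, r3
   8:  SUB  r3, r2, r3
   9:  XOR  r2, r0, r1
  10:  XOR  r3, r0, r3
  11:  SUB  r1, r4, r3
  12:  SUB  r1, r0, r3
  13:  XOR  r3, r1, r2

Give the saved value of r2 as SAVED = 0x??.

after  0: r0=0x9e r1=0xb9 r2=0xdf r3=0xdf r4=0x0c  N=1 Z=0
after  1: r0=0x57 r1=0xb9 r2=0xdf r3=0xdf r4=0x0c  N=0 Z=0
after  2: r0=0x57 r1=0xeb r2=0xdf r3=0xdf r4=0x0c  N=1 Z=0
after  3: r0=0x57 r1=0xeb r2=0xdf r3=0xd3 r4=0x0c  N=1 Z=0
after  4: r0=0x57 r1=0xeb r2=0x42 r3=0xd3 r4=0x0c  N=0 Z=0
after  5: r0=0x57 r1=0xeb r2=0xc3 r3=0xd3 r4=0x0c  N=1 Z=0
after  6: r0=0x57 r1=0x08 r2=0xc3 r3=0xd3 r4=0x0c  N=0 Z=0
-- IRQ taken; context saved, return-PC = 7 --

SAVED = 0xc3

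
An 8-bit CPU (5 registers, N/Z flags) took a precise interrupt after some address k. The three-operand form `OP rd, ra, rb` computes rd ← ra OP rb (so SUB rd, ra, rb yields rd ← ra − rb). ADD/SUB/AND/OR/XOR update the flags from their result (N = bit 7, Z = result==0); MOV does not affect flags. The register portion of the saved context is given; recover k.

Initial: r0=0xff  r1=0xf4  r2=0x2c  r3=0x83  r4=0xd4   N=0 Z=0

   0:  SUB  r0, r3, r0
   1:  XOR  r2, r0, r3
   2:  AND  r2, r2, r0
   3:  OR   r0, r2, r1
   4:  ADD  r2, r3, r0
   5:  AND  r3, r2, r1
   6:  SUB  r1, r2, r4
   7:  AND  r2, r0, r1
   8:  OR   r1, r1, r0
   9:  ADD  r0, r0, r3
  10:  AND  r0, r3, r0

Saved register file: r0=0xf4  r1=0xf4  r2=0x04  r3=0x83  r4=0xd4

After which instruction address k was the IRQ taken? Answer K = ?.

K = 3

after  0: r0=0x84 r1=0xf4 r2=0x2c r3=0x83 r4=0xd4  N=1 Z=0
after  1: r0=0x84 r1=0xf4 r2=0x07 r3=0x83 r4=0xd4  N=0 Z=0
after  2: r0=0x84 r1=0xf4 r2=0x04 r3=0x83 r4=0xd4  N=0 Z=0
after  3: r0=0xf4 r1=0xf4 r2=0x04 r3=0x83 r4=0xd4  N=1 Z=0
-- IRQ taken; context saved, return-PC = 4 --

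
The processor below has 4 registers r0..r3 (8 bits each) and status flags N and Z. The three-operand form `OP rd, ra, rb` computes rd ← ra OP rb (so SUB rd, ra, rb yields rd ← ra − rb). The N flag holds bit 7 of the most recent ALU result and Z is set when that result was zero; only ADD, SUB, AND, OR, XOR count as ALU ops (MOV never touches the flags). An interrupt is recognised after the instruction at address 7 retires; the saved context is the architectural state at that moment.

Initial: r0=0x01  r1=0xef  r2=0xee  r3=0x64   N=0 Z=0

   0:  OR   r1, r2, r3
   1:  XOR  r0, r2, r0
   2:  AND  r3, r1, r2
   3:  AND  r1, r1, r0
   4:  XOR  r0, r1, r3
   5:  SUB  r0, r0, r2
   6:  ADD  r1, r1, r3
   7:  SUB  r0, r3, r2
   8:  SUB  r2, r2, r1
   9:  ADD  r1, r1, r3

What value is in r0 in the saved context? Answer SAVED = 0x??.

after  0: r0=0x01 r1=0xee r2=0xee r3=0x64  N=1 Z=0
after  1: r0=0xef r1=0xee r2=0xee r3=0x64  N=1 Z=0
after  2: r0=0xef r1=0xee r2=0xee r3=0xee  N=1 Z=0
after  3: r0=0xef r1=0xee r2=0xee r3=0xee  N=1 Z=0
after  4: r0=0x00 r1=0xee r2=0xee r3=0xee  N=0 Z=1
after  5: r0=0x12 r1=0xee r2=0xee r3=0xee  N=0 Z=0
after  6: r0=0x12 r1=0xdc r2=0xee r3=0xee  N=1 Z=0
after  7: r0=0x00 r1=0xdc r2=0xee r3=0xee  N=0 Z=1
-- IRQ taken; context saved, return-PC = 8 --

SAVED = 0x00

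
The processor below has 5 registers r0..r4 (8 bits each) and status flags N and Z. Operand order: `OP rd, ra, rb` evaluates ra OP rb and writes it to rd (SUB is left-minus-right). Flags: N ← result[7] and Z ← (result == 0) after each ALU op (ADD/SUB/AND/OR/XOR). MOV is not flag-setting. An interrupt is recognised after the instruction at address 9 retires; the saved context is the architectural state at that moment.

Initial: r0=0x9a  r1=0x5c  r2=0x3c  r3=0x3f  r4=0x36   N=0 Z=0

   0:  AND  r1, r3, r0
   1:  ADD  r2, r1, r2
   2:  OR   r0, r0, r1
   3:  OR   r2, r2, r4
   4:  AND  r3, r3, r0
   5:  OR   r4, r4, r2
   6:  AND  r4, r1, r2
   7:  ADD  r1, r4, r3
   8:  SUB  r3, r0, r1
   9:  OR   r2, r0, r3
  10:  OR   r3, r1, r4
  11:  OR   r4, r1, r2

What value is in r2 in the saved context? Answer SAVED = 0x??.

after  0: r0=0x9a r1=0x1a r2=0x3c r3=0x3f r4=0x36  N=0 Z=0
after  1: r0=0x9a r1=0x1a r2=0x56 r3=0x3f r4=0x36  N=0 Z=0
after  2: r0=0x9a r1=0x1a r2=0x56 r3=0x3f r4=0x36  N=1 Z=0
after  3: r0=0x9a r1=0x1a r2=0x76 r3=0x3f r4=0x36  N=0 Z=0
after  4: r0=0x9a r1=0x1a r2=0x76 r3=0x1a r4=0x36  N=0 Z=0
after  5: r0=0x9a r1=0x1a r2=0x76 r3=0x1a r4=0x76  N=0 Z=0
after  6: r0=0x9a r1=0x1a r2=0x76 r3=0x1a r4=0x12  N=0 Z=0
after  7: r0=0x9a r1=0x2c r2=0x76 r3=0x1a r4=0x12  N=0 Z=0
after  8: r0=0x9a r1=0x2c r2=0x76 r3=0x6e r4=0x12  N=0 Z=0
after  9: r0=0x9a r1=0x2c r2=0xfe r3=0x6e r4=0x12  N=1 Z=0
-- IRQ taken; context saved, return-PC = 10 --

SAVED = 0xfe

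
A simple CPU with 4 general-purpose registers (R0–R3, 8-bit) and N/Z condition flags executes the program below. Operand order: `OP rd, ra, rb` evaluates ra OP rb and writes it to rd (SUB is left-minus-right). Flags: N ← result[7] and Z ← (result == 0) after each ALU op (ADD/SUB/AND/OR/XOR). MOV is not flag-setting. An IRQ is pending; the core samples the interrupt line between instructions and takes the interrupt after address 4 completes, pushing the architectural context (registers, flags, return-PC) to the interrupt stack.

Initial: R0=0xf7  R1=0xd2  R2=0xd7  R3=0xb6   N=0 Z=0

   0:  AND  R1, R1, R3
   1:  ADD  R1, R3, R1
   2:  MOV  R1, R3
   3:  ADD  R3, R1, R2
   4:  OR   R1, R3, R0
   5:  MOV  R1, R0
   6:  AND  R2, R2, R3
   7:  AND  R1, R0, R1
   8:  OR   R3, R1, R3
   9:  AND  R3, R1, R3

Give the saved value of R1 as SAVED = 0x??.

SAVED = 0xff

after  0: R0=0xf7 R1=0x92 R2=0xd7 R3=0xb6  N=1 Z=0
after  1: R0=0xf7 R1=0x48 R2=0xd7 R3=0xb6  N=0 Z=0
after  2: R0=0xf7 R1=0xb6 R2=0xd7 R3=0xb6  N=0 Z=0
after  3: R0=0xf7 R1=0xb6 R2=0xd7 R3=0x8d  N=1 Z=0
after  4: R0=0xf7 R1=0xff R2=0xd7 R3=0x8d  N=1 Z=0
-- IRQ taken; context saved, return-PC = 5 --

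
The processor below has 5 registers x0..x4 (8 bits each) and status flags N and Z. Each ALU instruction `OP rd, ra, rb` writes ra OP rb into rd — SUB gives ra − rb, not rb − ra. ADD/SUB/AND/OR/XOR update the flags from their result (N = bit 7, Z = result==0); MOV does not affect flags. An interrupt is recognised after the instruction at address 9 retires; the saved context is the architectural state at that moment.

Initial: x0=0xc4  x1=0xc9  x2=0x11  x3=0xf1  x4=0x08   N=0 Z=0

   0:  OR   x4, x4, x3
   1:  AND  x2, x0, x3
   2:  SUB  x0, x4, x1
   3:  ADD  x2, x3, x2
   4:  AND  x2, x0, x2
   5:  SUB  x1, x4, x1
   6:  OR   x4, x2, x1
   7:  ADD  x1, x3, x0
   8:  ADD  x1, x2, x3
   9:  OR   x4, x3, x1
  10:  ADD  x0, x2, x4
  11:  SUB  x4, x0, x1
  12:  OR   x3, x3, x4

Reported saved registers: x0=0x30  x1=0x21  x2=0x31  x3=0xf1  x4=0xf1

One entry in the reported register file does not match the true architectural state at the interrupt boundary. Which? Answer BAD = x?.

after  0: x0=0xc4 x1=0xc9 x2=0x11 x3=0xf1 x4=0xf9  N=1 Z=0
after  1: x0=0xc4 x1=0xc9 x2=0xc0 x3=0xf1 x4=0xf9  N=1 Z=0
after  2: x0=0x30 x1=0xc9 x2=0xc0 x3=0xf1 x4=0xf9  N=0 Z=0
after  3: x0=0x30 x1=0xc9 x2=0xb1 x3=0xf1 x4=0xf9  N=1 Z=0
after  4: x0=0x30 x1=0xc9 x2=0x30 x3=0xf1 x4=0xf9  N=0 Z=0
after  5: x0=0x30 x1=0x30 x2=0x30 x3=0xf1 x4=0xf9  N=0 Z=0
after  6: x0=0x30 x1=0x30 x2=0x30 x3=0xf1 x4=0x30  N=0 Z=0
after  7: x0=0x30 x1=0x21 x2=0x30 x3=0xf1 x4=0x30  N=0 Z=0
after  8: x0=0x30 x1=0x21 x2=0x30 x3=0xf1 x4=0x30  N=0 Z=0
after  9: x0=0x30 x1=0x21 x2=0x30 x3=0xf1 x4=0xf1  N=1 Z=0
-- IRQ taken; context saved, return-PC = 10 --
mismatch: x2: reported 0x31 vs actual 0x30

BAD = x2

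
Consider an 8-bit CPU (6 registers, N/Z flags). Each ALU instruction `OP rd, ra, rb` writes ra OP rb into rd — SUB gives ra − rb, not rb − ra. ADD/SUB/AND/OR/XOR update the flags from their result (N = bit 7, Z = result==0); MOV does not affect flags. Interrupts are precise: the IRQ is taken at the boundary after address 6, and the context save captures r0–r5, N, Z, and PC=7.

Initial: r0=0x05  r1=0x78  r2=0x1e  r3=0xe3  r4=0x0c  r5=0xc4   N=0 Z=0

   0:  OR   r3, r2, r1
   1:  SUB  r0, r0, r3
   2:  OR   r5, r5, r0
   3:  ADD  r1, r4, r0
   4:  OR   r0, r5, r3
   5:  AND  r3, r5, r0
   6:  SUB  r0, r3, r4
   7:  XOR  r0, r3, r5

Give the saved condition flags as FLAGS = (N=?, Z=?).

after  0: r0=0x05 r1=0x78 r2=0x1e r3=0x7e r4=0x0c r5=0xc4  N=0 Z=0
after  1: r0=0x87 r1=0x78 r2=0x1e r3=0x7e r4=0x0c r5=0xc4  N=1 Z=0
after  2: r0=0x87 r1=0x78 r2=0x1e r3=0x7e r4=0x0c r5=0xc7  N=1 Z=0
after  3: r0=0x87 r1=0x93 r2=0x1e r3=0x7e r4=0x0c r5=0xc7  N=1 Z=0
after  4: r0=0xff r1=0x93 r2=0x1e r3=0x7e r4=0x0c r5=0xc7  N=1 Z=0
after  5: r0=0xff r1=0x93 r2=0x1e r3=0xc7 r4=0x0c r5=0xc7  N=1 Z=0
after  6: r0=0xbb r1=0x93 r2=0x1e r3=0xc7 r4=0x0c r5=0xc7  N=1 Z=0
-- IRQ taken; context saved, return-PC = 7 --

FLAGS = (N=1, Z=0)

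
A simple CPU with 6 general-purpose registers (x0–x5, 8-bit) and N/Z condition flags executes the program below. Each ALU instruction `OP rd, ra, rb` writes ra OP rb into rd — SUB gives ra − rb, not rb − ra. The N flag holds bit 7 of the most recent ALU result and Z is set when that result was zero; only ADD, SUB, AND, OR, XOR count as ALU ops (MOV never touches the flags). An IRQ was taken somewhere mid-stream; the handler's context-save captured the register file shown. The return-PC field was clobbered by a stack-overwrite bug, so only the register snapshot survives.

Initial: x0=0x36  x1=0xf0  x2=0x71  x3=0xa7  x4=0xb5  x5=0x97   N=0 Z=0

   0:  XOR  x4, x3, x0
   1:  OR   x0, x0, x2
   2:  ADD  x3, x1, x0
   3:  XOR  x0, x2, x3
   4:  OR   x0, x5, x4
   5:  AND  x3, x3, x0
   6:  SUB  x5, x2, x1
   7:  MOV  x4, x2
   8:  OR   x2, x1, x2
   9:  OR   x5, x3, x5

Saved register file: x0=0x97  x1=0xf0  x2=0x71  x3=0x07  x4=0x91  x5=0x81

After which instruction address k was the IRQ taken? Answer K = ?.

K = 6

after  0: x0=0x36 x1=0xf0 x2=0x71 x3=0xa7 x4=0x91 x5=0x97  N=1 Z=0
after  1: x0=0x77 x1=0xf0 x2=0x71 x3=0xa7 x4=0x91 x5=0x97  N=0 Z=0
after  2: x0=0x77 x1=0xf0 x2=0x71 x3=0x67 x4=0x91 x5=0x97  N=0 Z=0
after  3: x0=0x16 x1=0xf0 x2=0x71 x3=0x67 x4=0x91 x5=0x97  N=0 Z=0
after  4: x0=0x97 x1=0xf0 x2=0x71 x3=0x67 x4=0x91 x5=0x97  N=1 Z=0
after  5: x0=0x97 x1=0xf0 x2=0x71 x3=0x07 x4=0x91 x5=0x97  N=0 Z=0
after  6: x0=0x97 x1=0xf0 x2=0x71 x3=0x07 x4=0x91 x5=0x81  N=1 Z=0
-- IRQ taken; context saved, return-PC = 7 --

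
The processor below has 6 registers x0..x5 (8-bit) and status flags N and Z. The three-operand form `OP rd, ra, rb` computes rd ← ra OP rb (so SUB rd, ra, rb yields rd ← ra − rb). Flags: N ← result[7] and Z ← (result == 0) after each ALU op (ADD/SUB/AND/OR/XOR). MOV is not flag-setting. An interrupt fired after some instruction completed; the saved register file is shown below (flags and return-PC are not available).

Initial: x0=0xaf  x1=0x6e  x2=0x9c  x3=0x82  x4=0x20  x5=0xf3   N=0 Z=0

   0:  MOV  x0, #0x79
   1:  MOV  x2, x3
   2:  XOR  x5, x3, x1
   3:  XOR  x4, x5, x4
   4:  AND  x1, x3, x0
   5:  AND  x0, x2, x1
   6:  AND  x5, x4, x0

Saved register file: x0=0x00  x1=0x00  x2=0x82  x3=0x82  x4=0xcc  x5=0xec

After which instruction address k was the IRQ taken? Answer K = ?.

after  0: x0=0x79 x1=0x6e x2=0x9c x3=0x82 x4=0x20 x5=0xf3  N=0 Z=0
after  1: x0=0x79 x1=0x6e x2=0x82 x3=0x82 x4=0x20 x5=0xf3  N=0 Z=0
after  2: x0=0x79 x1=0x6e x2=0x82 x3=0x82 x4=0x20 x5=0xec  N=1 Z=0
after  3: x0=0x79 x1=0x6e x2=0x82 x3=0x82 x4=0xcc x5=0xec  N=1 Z=0
after  4: x0=0x79 x1=0x00 x2=0x82 x3=0x82 x4=0xcc x5=0xec  N=0 Z=1
after  5: x0=0x00 x1=0x00 x2=0x82 x3=0x82 x4=0xcc x5=0xec  N=0 Z=1
-- IRQ taken; context saved, return-PC = 6 --

K = 5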